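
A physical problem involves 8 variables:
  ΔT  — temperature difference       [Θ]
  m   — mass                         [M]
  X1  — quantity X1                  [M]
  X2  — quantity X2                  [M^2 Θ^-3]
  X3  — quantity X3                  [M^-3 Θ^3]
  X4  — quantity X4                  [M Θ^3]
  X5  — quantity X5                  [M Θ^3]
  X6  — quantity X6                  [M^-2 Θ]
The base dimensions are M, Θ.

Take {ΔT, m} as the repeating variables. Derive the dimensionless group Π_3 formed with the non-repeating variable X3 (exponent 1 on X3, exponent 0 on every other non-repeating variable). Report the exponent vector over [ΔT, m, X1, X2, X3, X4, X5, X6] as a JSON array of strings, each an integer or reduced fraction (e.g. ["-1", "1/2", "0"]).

["-3", "3", "0", "0", "1", "0", "0", "0"]

Write exponents as rows M,Θ / cols ΔT,m,X1,X2,X3,X4,X5,X6:
  M: [ 0  1  1  2 -3  1  1 -2]
  Θ: [ 1  0  0 -3  3  3  3  1]
RREF → pivots at {ΔT,m} ⇒ r = 2
Pivot set = {ΔT,m}, free = {X1,X2,X3,X4,X5,X6}
RREF:
  r0: [   1    0    0   -3    3    3    3    1]
  r1: [   0    1    1    2   -3    1    1   -2]
Fix exponent of X3 at 1, X1 at 0, X2 at 0, X4 at 0, X5 at 0, X6 at 0; solve each RREF row for its pivot's exponent:
  r0: exp(ΔT) + (3)·1 = 0 ⇒ exp(ΔT) = -3
  r1: exp(m) + (-3)·1 = 0 ⇒ exp(m) = 3
Π_3 = ΔT^-3 · m^3 · X3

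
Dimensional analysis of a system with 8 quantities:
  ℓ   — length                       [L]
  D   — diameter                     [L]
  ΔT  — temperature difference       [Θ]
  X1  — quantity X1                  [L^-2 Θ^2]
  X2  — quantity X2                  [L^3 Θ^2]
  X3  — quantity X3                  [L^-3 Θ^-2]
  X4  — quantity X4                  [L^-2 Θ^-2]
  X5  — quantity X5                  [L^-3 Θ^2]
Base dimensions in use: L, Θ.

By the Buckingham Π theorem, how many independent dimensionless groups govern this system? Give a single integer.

Write exponents as rows L,Θ / cols ℓ,D,ΔT,X1,X2,X3,X4,X5:
  L: [ 1  1  0 -2  3 -3 -2 -3]
  Θ: [ 0  0  1  2  2 -2 -2  2]
RREF → pivots at {ℓ,ΔT} ⇒ r = 2
8 vars − rank 2 = 6 Π groups

6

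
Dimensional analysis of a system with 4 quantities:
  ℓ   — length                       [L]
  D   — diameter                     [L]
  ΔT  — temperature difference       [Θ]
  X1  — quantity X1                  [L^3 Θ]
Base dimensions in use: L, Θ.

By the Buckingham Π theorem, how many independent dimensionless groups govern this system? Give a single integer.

2

Write exponents as rows L,Θ / cols ℓ,D,ΔT,X1:
  L: [ 1  1  0  3]
  Θ: [ 0  0  1  1]
Row reduction gives pivot columns ℓ,ΔT; rank = 2
n=4, r=2 ⇒ 2 dimensionless groups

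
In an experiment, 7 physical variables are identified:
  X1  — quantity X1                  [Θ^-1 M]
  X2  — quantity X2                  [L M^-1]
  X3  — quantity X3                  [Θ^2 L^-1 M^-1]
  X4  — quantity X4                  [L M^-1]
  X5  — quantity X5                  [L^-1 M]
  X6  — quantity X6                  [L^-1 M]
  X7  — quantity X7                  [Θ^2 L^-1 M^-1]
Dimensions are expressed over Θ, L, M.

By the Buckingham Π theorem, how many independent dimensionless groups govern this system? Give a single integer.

Dimensional matrix (Θ×L×M by X1×X2×X3×X4×X5×X6×X7):
  Θ: [-1  0  2  0  0  0  2]
  L: [ 0  1 -1  1 -1 -1 -1]
  M: [ 1 -1 -1 -1  1  1 -1]
Row reduction gives pivot columns X1,X2; rank = 2
7 vars − rank 2 = 5 Π groups

5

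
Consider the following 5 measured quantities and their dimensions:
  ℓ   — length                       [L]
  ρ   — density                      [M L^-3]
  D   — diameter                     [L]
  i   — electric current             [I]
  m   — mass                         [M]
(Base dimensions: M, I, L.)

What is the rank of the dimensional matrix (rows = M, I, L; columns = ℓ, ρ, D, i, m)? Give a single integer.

Exponent matrix [M,I,L] × [ℓ,ρ,D,i,m]:
  M: [ 0  1  0  0  1]
  I: [ 0  0  0  1  0]
  L: [ 1 -3  1  0  0]
RREF → pivots at {ℓ,ρ,i} ⇒ r = 3

3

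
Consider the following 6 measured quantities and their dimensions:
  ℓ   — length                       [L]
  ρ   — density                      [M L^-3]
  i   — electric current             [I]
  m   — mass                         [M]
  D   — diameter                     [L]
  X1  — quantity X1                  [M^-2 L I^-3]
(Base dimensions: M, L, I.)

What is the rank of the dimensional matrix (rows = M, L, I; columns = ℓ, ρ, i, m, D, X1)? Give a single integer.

3

Write exponents as rows M,L,I / cols ℓ,ρ,i,m,D,X1:
  M: [ 0  1  0  1  0 -2]
  L: [ 1 -3  0  0  1  1]
  I: [ 0  0  1  0  0 -3]
Echelon form has 3 nonzero rows (pivots: ℓ,ρ,i)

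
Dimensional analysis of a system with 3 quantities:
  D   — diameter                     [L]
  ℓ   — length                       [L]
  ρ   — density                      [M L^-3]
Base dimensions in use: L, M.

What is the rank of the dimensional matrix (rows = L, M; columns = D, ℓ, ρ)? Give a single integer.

Dimensional matrix (L×M by D×ℓ×ρ):
  L: [ 1  1 -3]
  M: [ 0  0  1]
Row reduction gives pivot columns D,ρ; rank = 2

2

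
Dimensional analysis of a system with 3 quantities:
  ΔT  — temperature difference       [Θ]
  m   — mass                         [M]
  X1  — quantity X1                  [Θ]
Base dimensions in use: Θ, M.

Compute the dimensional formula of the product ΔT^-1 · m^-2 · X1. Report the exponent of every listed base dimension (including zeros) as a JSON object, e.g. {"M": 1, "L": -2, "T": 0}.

Exponent matrix [Θ,M] × [ΔT,m,X1]:
  Θ: [ 1  0  1]
  M: [ 0  1  0]
  [Θ]: (-1)·1+(-2)·0+(1)·1 = 0
  [M]: (-1)·0+(-2)·1+(1)·0 = -2
⇒ M^-2

{"Θ": 0, "M": -2}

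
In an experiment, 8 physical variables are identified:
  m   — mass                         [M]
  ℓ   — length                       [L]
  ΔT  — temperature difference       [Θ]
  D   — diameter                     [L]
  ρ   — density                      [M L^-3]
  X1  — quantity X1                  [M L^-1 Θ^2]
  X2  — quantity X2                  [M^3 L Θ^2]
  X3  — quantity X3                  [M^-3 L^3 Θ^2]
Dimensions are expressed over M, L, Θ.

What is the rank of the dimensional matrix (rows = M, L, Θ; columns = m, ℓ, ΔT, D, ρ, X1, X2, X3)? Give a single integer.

3

Exponent matrix [M,L,Θ] × [m,ℓ,ΔT,D,ρ,X1,X2,X3]:
  M: [ 1  0  0  0  1  1  3 -3]
  L: [ 0  1  0  1 -3 -1  1  3]
  Θ: [ 0  0  1  0  0  2  2  2]
Echelon form has 3 nonzero rows (pivots: m,ℓ,ΔT)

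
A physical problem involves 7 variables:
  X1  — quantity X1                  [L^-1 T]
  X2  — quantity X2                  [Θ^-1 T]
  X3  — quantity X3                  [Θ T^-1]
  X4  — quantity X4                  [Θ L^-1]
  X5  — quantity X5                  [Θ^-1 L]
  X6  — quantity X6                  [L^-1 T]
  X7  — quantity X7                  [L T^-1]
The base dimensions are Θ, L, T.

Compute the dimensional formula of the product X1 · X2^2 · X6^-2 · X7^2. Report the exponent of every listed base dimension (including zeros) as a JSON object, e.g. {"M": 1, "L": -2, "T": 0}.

Write exponents as rows Θ,L,T / cols X1,X2,X3,X4,X5,X6,X7:
  Θ: [ 0 -1  1  1 -1  0  0]
  L: [-1  0  0 -1  1 -1  1]
  T: [ 1  1 -1  0  0  1 -1]
  [Θ]: (1)·0+(2)·-1+(-2)·0+(2)·0 = -2
  [L]: (1)·-1+(2)·0+(-2)·-1+(2)·1 = 3
  [T]: (1)·1+(2)·1+(-2)·1+(2)·-1 = -1
⇒ Θ^-2 L^3 T^-1

{"Θ": -2, "L": 3, "T": -1}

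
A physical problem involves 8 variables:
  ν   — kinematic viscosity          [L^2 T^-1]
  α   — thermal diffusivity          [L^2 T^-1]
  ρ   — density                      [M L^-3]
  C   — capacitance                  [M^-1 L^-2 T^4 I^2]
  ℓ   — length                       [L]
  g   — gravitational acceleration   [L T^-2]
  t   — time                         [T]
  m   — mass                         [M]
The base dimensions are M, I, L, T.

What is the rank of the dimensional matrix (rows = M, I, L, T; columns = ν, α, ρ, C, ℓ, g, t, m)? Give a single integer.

4

Exponent matrix [M,I,L,T] × [ν,α,ρ,C,ℓ,g,t,m]:
  M: [ 0  0  1 -1  0  0  0  1]
  I: [ 0  0  0  2  0  0  0  0]
  L: [ 2  2 -3 -2  1  1  0  0]
  T: [-1 -1  0  4  0 -2  1  0]
Row reduction gives pivot columns ν,ρ,C,ℓ; rank = 4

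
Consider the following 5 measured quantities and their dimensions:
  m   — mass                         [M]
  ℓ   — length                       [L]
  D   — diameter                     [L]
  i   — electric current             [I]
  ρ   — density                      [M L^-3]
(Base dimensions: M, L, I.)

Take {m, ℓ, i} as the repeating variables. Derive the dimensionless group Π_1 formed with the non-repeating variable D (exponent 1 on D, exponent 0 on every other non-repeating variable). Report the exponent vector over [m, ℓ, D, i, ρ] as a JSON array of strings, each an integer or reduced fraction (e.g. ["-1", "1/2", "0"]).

Dimensional matrix (M×L×I by m×ℓ×D×i×ρ):
  M: [ 1  0  0  0  1]
  L: [ 0  1  1  0 -3]
  I: [ 0  0  0  1  0]
Row reduction gives pivot columns m,ℓ,i; rank = 3
Pivot set = {m,ℓ,i}, free = {D,ρ}
RREF:
  r0: [   1    0    0    0    1]
  r1: [   0    1    1    0   -3]
  r2: [   0    0    0    1    0]
Fix exponent of D at 1, ρ at 0; solve each RREF row for its pivot's exponent:
  r0: exp(m) + (0)·1 = 0 ⇒ exp(m) = 0
  r1: exp(ℓ) + (1)·1 = 0 ⇒ exp(ℓ) = -1
  r2: exp(i) + (0)·1 = 0 ⇒ exp(i) = 0
Π_1 = ℓ^-1 · D

["0", "-1", "1", "0", "0"]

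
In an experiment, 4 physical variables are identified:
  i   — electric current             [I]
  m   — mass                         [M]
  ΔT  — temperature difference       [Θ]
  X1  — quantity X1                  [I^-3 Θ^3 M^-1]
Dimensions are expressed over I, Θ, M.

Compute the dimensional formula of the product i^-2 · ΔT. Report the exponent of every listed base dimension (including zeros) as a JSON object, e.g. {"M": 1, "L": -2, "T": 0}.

Exponent matrix [I,Θ,M] × [i,m,ΔT,X1]:
  I: [ 1  0  0 -3]
  Θ: [ 0  0  1  3]
  M: [ 0  1  0 -1]
  [I]: (-2)·1+(1)·0 = -2
  [Θ]: (-2)·0+(1)·1 = 1
  [M]: (-2)·0+(1)·0 = 0
⇒ I^-2 Θ

{"I": -2, "Θ": 1, "M": 0}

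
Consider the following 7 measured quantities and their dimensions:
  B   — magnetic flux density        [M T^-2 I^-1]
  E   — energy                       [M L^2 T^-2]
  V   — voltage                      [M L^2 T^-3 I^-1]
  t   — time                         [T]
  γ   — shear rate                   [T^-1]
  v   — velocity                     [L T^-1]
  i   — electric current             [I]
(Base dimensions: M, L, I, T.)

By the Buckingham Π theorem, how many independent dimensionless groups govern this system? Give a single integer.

3

Dimensional matrix (M×L×I×T by B×E×V×t×γ×v×i):
  M: [ 1  1  1  0  0  0  0]
  L: [ 0  2  2  0  0  1  0]
  I: [-1  0 -1  0  0  0  1]
  T: [-2 -2 -3  1 -1 -1  0]
Row reduction gives pivot columns B,E,V,t; rank = 4
n=7, r=4 ⇒ 3 dimensionless groups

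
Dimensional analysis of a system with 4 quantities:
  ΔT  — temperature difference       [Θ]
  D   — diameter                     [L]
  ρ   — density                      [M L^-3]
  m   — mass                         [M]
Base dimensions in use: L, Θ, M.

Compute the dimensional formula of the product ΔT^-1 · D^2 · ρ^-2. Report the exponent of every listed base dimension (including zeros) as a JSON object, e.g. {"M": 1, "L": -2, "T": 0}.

{"L": 8, "Θ": -1, "M": -2}

Write exponents as rows L,Θ,M / cols ΔT,D,ρ,m:
  L: [ 0  1 -3  0]
  Θ: [ 1  0  0  0]
  M: [ 0  0  1  1]
  [L]: (-1)·0+(2)·1+(-2)·-3 = 8
  [Θ]: (-1)·1+(2)·0+(-2)·0 = -1
  [M]: (-1)·0+(2)·0+(-2)·1 = -2
⇒ L^8 Θ^-1 M^-2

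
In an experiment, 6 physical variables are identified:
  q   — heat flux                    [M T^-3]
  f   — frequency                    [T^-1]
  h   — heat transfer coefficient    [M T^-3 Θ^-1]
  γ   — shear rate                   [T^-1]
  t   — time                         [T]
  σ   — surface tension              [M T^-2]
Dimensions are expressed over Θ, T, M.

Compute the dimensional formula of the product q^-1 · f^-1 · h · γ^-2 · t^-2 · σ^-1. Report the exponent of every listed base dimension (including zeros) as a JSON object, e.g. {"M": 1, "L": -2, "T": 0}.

{"Θ": -1, "T": 3, "M": -1}

Exponent matrix [Θ,T,M] × [q,f,h,γ,t,σ]:
  Θ: [ 0  0 -1  0  0  0]
  T: [-3 -1 -3 -1  1 -2]
  M: [ 1  0  1  0  0  1]
  [Θ]: (-1)·0+(-1)·0+(1)·-1+(-2)·0+(-2)·0+(-1)·0 = -1
  [T]: (-1)·-3+(-1)·-1+(1)·-3+(-2)·-1+(-2)·1+(-1)·-2 = 3
  [M]: (-1)·1+(-1)·0+(1)·1+(-2)·0+(-2)·0+(-1)·1 = -1
⇒ Θ^-1 T^3 M^-1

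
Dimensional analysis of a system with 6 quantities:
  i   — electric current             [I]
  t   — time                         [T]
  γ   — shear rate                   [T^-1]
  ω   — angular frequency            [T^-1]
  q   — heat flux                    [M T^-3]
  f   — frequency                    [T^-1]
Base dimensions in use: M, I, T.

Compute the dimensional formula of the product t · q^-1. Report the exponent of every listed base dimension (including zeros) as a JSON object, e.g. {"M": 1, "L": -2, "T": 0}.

Exponent matrix [M,I,T] × [i,t,γ,ω,q,f]:
  M: [ 0  0  0  0  1  0]
  I: [ 1  0  0  0  0  0]
  T: [ 0  1 -1 -1 -3 -1]
  [M]: (1)·0+(-1)·1 = -1
  [I]: (1)·0+(-1)·0 = 0
  [T]: (1)·1+(-1)·-3 = 4
⇒ M^-1 T^4

{"M": -1, "I": 0, "T": 4}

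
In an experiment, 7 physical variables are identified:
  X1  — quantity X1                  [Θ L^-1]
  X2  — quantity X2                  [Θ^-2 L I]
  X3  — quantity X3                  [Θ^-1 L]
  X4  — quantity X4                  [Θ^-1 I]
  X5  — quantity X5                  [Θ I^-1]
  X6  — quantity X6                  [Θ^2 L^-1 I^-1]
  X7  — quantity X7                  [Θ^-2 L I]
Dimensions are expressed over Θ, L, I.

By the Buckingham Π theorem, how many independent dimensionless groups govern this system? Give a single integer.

Dimensional matrix (Θ×L×I by X1×X2×X3×X4×X5×X6×X7):
  Θ: [ 1 -2 -1 -1  1  2 -2]
  L: [-1  1  1  0  0 -1  1]
  I: [ 0  1  0  1 -1 -1  1]
Row reduction gives pivot columns X1,X2; rank = 2
7 vars − rank 2 = 5 Π groups

5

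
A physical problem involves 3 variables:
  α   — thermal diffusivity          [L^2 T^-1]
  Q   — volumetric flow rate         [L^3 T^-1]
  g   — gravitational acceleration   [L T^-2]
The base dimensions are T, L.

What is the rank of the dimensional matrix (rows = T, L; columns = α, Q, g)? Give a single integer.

Dimensional matrix (T×L by α×Q×g):
  T: [-1 -1 -2]
  L: [ 2  3  1]
RREF → pivots at {α,Q} ⇒ r = 2

2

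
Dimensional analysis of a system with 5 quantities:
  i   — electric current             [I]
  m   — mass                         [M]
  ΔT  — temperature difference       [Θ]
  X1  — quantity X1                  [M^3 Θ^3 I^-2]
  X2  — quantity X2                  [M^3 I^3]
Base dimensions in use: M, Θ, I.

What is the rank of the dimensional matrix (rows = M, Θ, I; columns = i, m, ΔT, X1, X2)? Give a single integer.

3

Dimensional matrix (M×Θ×I by i×m×ΔT×X1×X2):
  M: [ 0  1  0  3  3]
  Θ: [ 0  0  1  3  0]
  I: [ 1  0  0 -2  3]
RREF → pivots at {i,m,ΔT} ⇒ r = 3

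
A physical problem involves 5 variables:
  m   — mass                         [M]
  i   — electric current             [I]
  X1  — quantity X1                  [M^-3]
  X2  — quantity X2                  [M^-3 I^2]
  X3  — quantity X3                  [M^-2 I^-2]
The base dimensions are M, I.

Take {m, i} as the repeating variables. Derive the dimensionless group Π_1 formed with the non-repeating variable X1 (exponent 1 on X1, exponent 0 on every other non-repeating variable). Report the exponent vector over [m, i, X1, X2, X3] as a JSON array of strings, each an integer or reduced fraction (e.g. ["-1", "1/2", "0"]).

Dimensional matrix (M×I by m×i×X1×X2×X3):
  M: [ 1  0 -3 -3 -2]
  I: [ 0  1  0  2 -2]
Row reduction gives pivot columns m,i; rank = 2
Pivot set = {m,i}, free = {X1,X2,X3}
RREF:
  r0: [   1    0   -3   -3   -2]
  r1: [   0    1    0    2   -2]
Fix exponent of X1 at 1, X2 at 0, X3 at 0; solve each RREF row for its pivot's exponent:
  r0: exp(m) + (-3)·1 = 0 ⇒ exp(m) = 3
  r1: exp(i) + (0)·1 = 0 ⇒ exp(i) = 0
Π_1 = m^3 · X1

["3", "0", "1", "0", "0"]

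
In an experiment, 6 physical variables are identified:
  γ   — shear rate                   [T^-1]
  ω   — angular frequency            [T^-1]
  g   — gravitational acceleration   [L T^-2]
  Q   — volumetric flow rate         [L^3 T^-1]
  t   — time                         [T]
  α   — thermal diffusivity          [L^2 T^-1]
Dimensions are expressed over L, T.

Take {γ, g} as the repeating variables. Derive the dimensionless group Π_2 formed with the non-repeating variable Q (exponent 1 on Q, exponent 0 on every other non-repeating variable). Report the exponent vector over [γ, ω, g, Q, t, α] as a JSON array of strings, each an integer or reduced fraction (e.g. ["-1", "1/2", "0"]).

Exponent matrix [L,T] × [γ,ω,g,Q,t,α]:
  L: [ 0  0  1  3  0  2]
  T: [-1 -1 -2 -1  1 -1]
RREF → pivots at {γ,g} ⇒ r = 2
Repeat: γ,g; free: ω,Q,t,α
RREF:
  r0: [   1    1    0   -5   -1   -3]
  r1: [   0    0    1    3    0    2]
Fix exponent of Q at 1, ω at 0, t at 0, α at 0; solve each RREF row for its pivot's exponent:
  r0: exp(γ) + (-5)·1 = 0 ⇒ exp(γ) = 5
  r1: exp(g) + (3)·1 = 0 ⇒ exp(g) = -3
Π_2 = γ^5 · g^-3 · Q

["5", "0", "-3", "1", "0", "0"]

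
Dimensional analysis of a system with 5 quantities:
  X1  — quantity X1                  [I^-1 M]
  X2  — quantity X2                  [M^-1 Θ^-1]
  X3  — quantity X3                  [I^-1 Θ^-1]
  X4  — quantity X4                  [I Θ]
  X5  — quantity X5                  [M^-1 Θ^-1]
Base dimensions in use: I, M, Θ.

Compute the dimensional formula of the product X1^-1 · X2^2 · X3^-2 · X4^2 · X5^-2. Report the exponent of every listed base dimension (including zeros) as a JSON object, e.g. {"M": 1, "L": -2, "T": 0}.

{"I": 5, "M": -1, "Θ": 4}

Dimensional matrix (I×M×Θ by X1×X2×X3×X4×X5):
  I: [-1  0 -1  1  0]
  M: [ 1 -1  0  0 -1]
  Θ: [ 0 -1 -1  1 -1]
  [I]: (-1)·-1+(2)·0+(-2)·-1+(2)·1+(-2)·0 = 5
  [M]: (-1)·1+(2)·-1+(-2)·0+(2)·0+(-2)·-1 = -1
  [Θ]: (-1)·0+(2)·-1+(-2)·-1+(2)·1+(-2)·-1 = 4
⇒ I^5 M^-1 Θ^4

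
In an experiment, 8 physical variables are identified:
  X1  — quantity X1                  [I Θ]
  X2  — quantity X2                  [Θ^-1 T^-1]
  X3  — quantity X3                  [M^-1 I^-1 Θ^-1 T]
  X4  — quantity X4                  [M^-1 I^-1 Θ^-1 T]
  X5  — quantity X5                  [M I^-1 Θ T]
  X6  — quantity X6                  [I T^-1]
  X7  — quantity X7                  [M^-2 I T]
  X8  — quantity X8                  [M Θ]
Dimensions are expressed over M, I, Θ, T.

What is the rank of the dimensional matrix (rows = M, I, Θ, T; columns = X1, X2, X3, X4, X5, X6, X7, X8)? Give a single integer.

3

Write exponents as rows M,I,Θ,T / cols X1,X2,X3,X4,X5,X6,X7,X8:
  M: [ 0  0 -1 -1  1  0 -2  1]
  I: [ 1  0 -1 -1 -1  1  1  0]
  Θ: [ 1 -1 -1 -1  1  0  0  1]
  T: [ 0 -1  1  1  1 -1  1  0]
RREF → pivots at {X1,X2,X3} ⇒ r = 3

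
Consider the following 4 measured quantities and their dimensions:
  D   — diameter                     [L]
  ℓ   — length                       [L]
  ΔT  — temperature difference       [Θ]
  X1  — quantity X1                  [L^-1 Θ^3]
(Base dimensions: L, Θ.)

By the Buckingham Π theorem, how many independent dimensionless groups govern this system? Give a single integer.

2

Dimensional matrix (L×Θ by D×ℓ×ΔT×X1):
  L: [ 1  1  0 -1]
  Θ: [ 0  0  1  3]
RREF → pivots at {D,ΔT} ⇒ r = 2
4 vars − rank 2 = 2 Π groups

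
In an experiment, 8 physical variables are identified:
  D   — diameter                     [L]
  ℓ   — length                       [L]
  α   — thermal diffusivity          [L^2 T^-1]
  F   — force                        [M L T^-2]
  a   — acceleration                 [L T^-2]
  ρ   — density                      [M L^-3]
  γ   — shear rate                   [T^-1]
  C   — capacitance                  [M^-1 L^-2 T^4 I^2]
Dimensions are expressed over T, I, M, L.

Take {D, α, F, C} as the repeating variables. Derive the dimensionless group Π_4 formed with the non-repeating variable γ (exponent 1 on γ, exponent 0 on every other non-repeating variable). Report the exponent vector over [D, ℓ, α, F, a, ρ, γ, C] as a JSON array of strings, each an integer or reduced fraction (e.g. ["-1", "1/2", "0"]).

Write exponents as rows T,I,M,L / cols D,ℓ,α,F,a,ρ,γ,C:
  T: [ 0  0 -1 -2 -2  0 -1  4]
  I: [ 0  0  0  0  0  0  0  2]
  M: [ 0  0  0  1  0  1  0 -1]
  L: [ 1  1  2  1  1 -3  0 -2]
Row reduction gives pivot columns D,α,F,C; rank = 4
Pivot set = {D,α,F,C}, free = {ℓ,a,ρ,γ}
RREF:
  r0: [   1    1    0    0   -3    0   -2    0]
  r1: [   0    0    1    0    2   -2    1    0]
  r2: [   0    0    0    1    0    1    0    0]
  r3: [   0    0    0    0    0    0    0    1]
Fix exponent of γ at 1, ℓ at 0, a at 0, ρ at 0; solve each RREF row for its pivot's exponent:
  r0: exp(D) + (-2)·1 = 0 ⇒ exp(D) = 2
  r1: exp(α) + (1)·1 = 0 ⇒ exp(α) = -1
  r2: exp(F) + (0)·1 = 0 ⇒ exp(F) = 0
  r3: exp(C) + (0)·1 = 0 ⇒ exp(C) = 0
Π_4 = D^2 · α^-1 · γ

["2", "0", "-1", "0", "0", "0", "1", "0"]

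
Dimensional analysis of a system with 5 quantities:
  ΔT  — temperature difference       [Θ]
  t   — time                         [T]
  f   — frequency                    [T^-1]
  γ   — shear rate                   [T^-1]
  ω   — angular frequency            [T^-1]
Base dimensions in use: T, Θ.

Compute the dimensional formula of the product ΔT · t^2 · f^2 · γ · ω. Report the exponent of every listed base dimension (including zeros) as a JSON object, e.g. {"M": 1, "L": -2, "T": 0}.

{"T": -2, "Θ": 1}

Dimensional matrix (T×Θ by ΔT×t×f×γ×ω):
  T: [ 0  1 -1 -1 -1]
  Θ: [ 1  0  0  0  0]
  [T]: (1)·0+(2)·1+(2)·-1+(1)·-1+(1)·-1 = -2
  [Θ]: (1)·1+(2)·0+(2)·0+(1)·0+(1)·0 = 1
⇒ T^-2 Θ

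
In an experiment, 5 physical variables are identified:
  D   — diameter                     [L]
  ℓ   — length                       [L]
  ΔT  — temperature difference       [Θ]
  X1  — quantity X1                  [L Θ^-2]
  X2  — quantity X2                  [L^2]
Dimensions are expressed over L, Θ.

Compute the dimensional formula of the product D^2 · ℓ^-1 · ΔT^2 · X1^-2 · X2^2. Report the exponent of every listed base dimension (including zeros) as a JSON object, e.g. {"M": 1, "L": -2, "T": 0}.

Exponent matrix [L,Θ] × [D,ℓ,ΔT,X1,X2]:
  L: [ 1  1  0  1  2]
  Θ: [ 0  0  1 -2  0]
  [L]: (2)·1+(-1)·1+(2)·0+(-2)·1+(2)·2 = 3
  [Θ]: (2)·0+(-1)·0+(2)·1+(-2)·-2+(2)·0 = 6
⇒ L^3 Θ^6

{"L": 3, "Θ": 6}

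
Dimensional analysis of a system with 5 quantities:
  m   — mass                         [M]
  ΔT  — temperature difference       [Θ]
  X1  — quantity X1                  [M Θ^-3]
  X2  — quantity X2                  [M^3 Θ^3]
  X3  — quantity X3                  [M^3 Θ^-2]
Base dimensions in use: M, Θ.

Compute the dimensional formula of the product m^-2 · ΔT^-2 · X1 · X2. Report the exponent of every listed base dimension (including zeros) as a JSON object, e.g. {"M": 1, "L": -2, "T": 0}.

Dimensional matrix (M×Θ by m×ΔT×X1×X2×X3):
  M: [ 1  0  1  3  3]
  Θ: [ 0  1 -3  3 -2]
  [M]: (-2)·1+(-2)·0+(1)·1+(1)·3 = 2
  [Θ]: (-2)·0+(-2)·1+(1)·-3+(1)·3 = -2
⇒ M^2 Θ^-2

{"M": 2, "Θ": -2}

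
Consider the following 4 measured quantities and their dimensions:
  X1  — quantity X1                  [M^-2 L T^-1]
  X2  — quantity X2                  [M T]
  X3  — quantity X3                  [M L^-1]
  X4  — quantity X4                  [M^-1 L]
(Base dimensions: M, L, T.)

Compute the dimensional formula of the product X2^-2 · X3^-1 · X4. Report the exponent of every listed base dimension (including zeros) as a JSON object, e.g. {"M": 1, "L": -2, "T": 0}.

Dimensional matrix (M×L×T by X1×X2×X3×X4):
  M: [-2  1  1 -1]
  L: [ 1  0 -1  1]
  T: [-1  1  0  0]
  [M]: (-2)·1+(-1)·1+(1)·-1 = -4
  [L]: (-2)·0+(-1)·-1+(1)·1 = 2
  [T]: (-2)·1+(-1)·0+(1)·0 = -2
⇒ M^-4 L^2 T^-2

{"M": -4, "L": 2, "T": -2}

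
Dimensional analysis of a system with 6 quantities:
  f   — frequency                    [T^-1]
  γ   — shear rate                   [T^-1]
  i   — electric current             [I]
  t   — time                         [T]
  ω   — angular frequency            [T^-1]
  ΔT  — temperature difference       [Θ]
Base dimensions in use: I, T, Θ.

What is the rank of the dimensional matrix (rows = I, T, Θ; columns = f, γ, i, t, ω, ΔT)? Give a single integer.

3

Dimensional matrix (I×T×Θ by f×γ×i×t×ω×ΔT):
  I: [ 0  0  1  0  0  0]
  T: [-1 -1  0  1 -1  0]
  Θ: [ 0  0  0  0  0  1]
Row reduction gives pivot columns f,i,ΔT; rank = 3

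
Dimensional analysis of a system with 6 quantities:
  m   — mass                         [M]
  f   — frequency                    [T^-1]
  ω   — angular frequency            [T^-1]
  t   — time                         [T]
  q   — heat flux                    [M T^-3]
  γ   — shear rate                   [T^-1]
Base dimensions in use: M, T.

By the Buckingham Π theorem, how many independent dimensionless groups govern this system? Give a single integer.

Exponent matrix [M,T] × [m,f,ω,t,q,γ]:
  M: [ 1  0  0  0  1  0]
  T: [ 0 -1 -1  1 -3 -1]
Echelon form has 2 nonzero rows (pivots: m,f)
Π count = n − r = 6 − 2 = 4

4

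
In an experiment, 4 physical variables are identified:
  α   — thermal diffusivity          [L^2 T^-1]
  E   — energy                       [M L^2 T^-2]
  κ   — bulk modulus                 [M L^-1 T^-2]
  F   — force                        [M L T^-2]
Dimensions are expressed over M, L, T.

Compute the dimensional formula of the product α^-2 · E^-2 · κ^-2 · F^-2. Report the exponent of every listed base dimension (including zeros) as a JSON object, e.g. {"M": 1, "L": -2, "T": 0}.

{"M": -6, "L": -8, "T": 14}

Dimensional matrix (M×L×T by α×E×κ×F):
  M: [ 0  1  1  1]
  L: [ 2  2 -1  1]
  T: [-1 -2 -2 -2]
  [M]: (-2)·0+(-2)·1+(-2)·1+(-2)·1 = -6
  [L]: (-2)·2+(-2)·2+(-2)·-1+(-2)·1 = -8
  [T]: (-2)·-1+(-2)·-2+(-2)·-2+(-2)·-2 = 14
⇒ M^-6 L^-8 T^14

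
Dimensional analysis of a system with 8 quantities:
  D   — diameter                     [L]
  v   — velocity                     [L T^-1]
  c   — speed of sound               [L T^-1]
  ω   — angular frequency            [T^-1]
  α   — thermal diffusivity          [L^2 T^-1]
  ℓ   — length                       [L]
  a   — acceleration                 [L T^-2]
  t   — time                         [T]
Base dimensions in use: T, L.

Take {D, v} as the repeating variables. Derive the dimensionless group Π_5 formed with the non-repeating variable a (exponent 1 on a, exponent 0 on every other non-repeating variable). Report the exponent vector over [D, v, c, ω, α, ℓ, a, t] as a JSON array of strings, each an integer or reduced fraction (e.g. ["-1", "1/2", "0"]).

Dimensional matrix (T×L by D×v×c×ω×α×ℓ×a×t):
  T: [ 0 -1 -1 -1 -1  0 -2  1]
  L: [ 1  1  1  0  2  1  1  0]
Row reduction gives pivot columns D,v; rank = 2
Repeat: D,v; free: c,ω,α,ℓ,a,t
RREF:
  r0: [   1    0    0   -1    1    1   -1    1]
  r1: [   0    1    1    1    1    0    2   -1]
Fix exponent of a at 1, c at 0, ω at 0, α at 0, ℓ at 0, t at 0; solve each RREF row for its pivot's exponent:
  r0: exp(D) + (-1)·1 = 0 ⇒ exp(D) = 1
  r1: exp(v) + (2)·1 = 0 ⇒ exp(v) = -2
Π_5 = D · v^-2 · a

["1", "-2", "0", "0", "0", "0", "1", "0"]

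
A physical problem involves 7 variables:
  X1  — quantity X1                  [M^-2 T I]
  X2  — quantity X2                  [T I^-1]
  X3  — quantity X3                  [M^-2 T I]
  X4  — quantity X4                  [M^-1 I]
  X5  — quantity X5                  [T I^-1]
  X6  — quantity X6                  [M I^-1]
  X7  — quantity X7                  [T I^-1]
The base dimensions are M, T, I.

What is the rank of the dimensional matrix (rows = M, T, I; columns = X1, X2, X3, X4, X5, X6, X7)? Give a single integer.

2

Dimensional matrix (M×T×I by X1×X2×X3×X4×X5×X6×X7):
  M: [-2  0 -2 -1  0  1  0]
  T: [ 1  1  1  0  1  0  1]
  I: [ 1 -1  1  1 -1 -1 -1]
RREF → pivots at {X1,X2} ⇒ r = 2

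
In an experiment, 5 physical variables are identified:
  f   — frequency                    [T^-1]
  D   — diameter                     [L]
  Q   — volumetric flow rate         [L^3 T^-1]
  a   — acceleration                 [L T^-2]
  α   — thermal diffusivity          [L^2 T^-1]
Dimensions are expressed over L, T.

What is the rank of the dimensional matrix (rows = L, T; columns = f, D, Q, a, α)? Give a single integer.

Exponent matrix [L,T] × [f,D,Q,a,α]:
  L: [ 0  1  3  1  2]
  T: [-1  0 -1 -2 -1]
Row reduction gives pivot columns f,D; rank = 2

2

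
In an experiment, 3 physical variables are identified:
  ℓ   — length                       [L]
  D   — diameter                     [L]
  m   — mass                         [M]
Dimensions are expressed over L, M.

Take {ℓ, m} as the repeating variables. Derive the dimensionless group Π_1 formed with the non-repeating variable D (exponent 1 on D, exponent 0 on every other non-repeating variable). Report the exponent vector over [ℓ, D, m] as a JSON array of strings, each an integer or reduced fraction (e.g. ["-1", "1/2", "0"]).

["-1", "1", "0"]

Dimensional matrix (L×M by ℓ×D×m):
  L: [ 1  1  0]
  M: [ 0  0  1]
Echelon form has 2 nonzero rows (pivots: ℓ,m)
Pivot set = {ℓ,m}, free = {D}
RREF:
  r0: [   1    1    0]
  r1: [   0    0    1]
Fix exponent of D at 1; solve each RREF row for its pivot's exponent:
  r0: exp(ℓ) + (1)·1 = 0 ⇒ exp(ℓ) = -1
  r1: exp(m) + (0)·1 = 0 ⇒ exp(m) = 0
Π_1 = ℓ^-1 · D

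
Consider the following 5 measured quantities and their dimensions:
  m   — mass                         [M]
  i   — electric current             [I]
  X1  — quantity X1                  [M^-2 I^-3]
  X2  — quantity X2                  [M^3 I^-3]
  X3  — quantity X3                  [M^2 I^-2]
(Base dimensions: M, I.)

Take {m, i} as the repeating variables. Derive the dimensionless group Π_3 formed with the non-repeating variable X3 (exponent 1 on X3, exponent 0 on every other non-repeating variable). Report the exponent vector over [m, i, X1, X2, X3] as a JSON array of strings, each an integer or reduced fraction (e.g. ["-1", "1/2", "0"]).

Dimensional matrix (M×I by m×i×X1×X2×X3):
  M: [ 1  0 -2  3  2]
  I: [ 0  1 -3 -3 -2]
Echelon form has 2 nonzero rows (pivots: m,i)
Repeat: m,i; free: X1,X2,X3
RREF:
  r0: [   1    0   -2    3    2]
  r1: [   0    1   -3   -3   -2]
Fix exponent of X3 at 1, X1 at 0, X2 at 0; solve each RREF row for its pivot's exponent:
  r0: exp(m) + (2)·1 = 0 ⇒ exp(m) = -2
  r1: exp(i) + (-2)·1 = 0 ⇒ exp(i) = 2
Π_3 = m^-2 · i^2 · X3

["-2", "2", "0", "0", "1"]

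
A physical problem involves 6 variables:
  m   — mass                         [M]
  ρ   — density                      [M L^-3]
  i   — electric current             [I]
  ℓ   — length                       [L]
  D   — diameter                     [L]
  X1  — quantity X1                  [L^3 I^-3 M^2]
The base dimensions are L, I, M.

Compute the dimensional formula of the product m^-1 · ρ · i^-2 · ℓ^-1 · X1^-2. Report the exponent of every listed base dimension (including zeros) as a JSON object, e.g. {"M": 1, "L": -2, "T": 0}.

Write exponents as rows L,I,M / cols m,ρ,i,ℓ,D,X1:
  L: [ 0 -3  0  1  1  3]
  I: [ 0  0  1  0  0 -3]
  M: [ 1  1  0  0  0  2]
  [L]: (-1)·0+(1)·-3+(-2)·0+(-1)·1+(-2)·3 = -10
  [I]: (-1)·0+(1)·0+(-2)·1+(-1)·0+(-2)·-3 = 4
  [M]: (-1)·1+(1)·1+(-2)·0+(-1)·0+(-2)·2 = -4
⇒ L^-10 I^4 M^-4

{"L": -10, "I": 4, "M": -4}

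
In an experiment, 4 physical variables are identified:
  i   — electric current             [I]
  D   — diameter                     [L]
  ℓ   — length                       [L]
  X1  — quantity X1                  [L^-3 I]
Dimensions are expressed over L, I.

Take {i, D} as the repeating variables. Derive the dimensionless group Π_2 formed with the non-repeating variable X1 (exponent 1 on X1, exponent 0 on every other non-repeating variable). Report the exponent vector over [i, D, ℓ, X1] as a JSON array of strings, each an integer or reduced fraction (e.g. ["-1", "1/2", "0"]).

Exponent matrix [L,I] × [i,D,ℓ,X1]:
  L: [ 0  1  1 -3]
  I: [ 1  0  0  1]
Echelon form has 2 nonzero rows (pivots: i,D)
Repeat: i,D; free: ℓ,X1
RREF:
  r0: [   1    0    0    1]
  r1: [   0    1    1   -3]
Fix exponent of X1 at 1, ℓ at 0; solve each RREF row for its pivot's exponent:
  r0: exp(i) + (1)·1 = 0 ⇒ exp(i) = -1
  r1: exp(D) + (-3)·1 = 0 ⇒ exp(D) = 3
Π_2 = i^-1 · D^3 · X1

["-1", "3", "0", "1"]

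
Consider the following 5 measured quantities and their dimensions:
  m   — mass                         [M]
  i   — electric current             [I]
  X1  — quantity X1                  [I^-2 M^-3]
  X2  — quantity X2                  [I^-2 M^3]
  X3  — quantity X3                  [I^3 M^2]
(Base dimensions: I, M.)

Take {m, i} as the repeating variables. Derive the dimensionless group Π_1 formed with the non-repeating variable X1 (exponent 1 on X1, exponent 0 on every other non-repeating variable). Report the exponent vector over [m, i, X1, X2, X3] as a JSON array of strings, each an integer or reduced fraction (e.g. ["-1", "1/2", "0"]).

Write exponents as rows I,M / cols m,i,X1,X2,X3:
  I: [ 0  1 -2 -2  3]
  M: [ 1  0 -3  3  2]
RREF → pivots at {m,i} ⇒ r = 2
Pivot set = {m,i}, free = {X1,X2,X3}
RREF:
  r0: [   1    0   -3    3    2]
  r1: [   0    1   -2   -2    3]
Fix exponent of X1 at 1, X2 at 0, X3 at 0; solve each RREF row for its pivot's exponent:
  r0: exp(m) + (-3)·1 = 0 ⇒ exp(m) = 3
  r1: exp(i) + (-2)·1 = 0 ⇒ exp(i) = 2
Π_1 = m^3 · i^2 · X1

["3", "2", "1", "0", "0"]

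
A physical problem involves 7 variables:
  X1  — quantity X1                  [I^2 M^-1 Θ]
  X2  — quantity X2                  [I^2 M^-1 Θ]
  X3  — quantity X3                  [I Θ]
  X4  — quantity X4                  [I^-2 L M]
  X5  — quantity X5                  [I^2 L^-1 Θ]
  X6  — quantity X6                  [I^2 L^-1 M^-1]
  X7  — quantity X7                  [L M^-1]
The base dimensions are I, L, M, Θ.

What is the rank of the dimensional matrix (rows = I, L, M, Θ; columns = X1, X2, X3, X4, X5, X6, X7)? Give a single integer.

Exponent matrix [I,L,M,Θ] × [X1,X2,X3,X4,X5,X6,X7]:
  I: [ 2  2  1 -2  2  2  0]
  L: [ 0  0  0  1 -1 -1  1]
  M: [-1 -1  0  1  0 -1 -1]
  Θ: [ 1  1  1  0  1  0  0]
RREF → pivots at {X1,X3,X4} ⇒ r = 3

3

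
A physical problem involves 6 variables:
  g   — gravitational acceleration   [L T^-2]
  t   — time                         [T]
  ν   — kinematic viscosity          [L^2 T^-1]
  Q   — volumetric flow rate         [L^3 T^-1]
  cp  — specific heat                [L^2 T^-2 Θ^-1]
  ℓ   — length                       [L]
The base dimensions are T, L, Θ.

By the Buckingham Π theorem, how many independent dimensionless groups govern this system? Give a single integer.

Dimensional matrix (T×L×Θ by g×t×ν×Q×cp×ℓ):
  T: [-2  1 -1 -1 -2  0]
  L: [ 1  0  2  3  2  1]
  Θ: [ 0  0  0  0 -1  0]
RREF → pivots at {g,t,cp} ⇒ r = 3
Π count = n − r = 6 − 3 = 3

3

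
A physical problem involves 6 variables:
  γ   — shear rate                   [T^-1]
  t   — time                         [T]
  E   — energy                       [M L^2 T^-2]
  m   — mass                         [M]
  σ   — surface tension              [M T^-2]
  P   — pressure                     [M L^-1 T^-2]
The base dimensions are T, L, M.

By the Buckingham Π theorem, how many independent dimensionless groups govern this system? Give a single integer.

3

Exponent matrix [T,L,M] × [γ,t,E,m,σ,P]:
  T: [-1  1 -2  0 -2 -2]
  L: [ 0  0  2  0  0 -1]
  M: [ 0  0  1  1  1  1]
RREF → pivots at {γ,E,m} ⇒ r = 3
Π count = n − r = 6 − 3 = 3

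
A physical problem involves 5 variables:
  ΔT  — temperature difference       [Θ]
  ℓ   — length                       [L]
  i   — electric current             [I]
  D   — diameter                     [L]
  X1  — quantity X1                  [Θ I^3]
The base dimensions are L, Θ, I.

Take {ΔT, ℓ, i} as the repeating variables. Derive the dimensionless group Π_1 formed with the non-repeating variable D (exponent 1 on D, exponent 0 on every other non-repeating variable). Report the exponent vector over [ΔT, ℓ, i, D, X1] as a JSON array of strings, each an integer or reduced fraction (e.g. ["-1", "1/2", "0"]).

["0", "-1", "0", "1", "0"]

Dimensional matrix (L×Θ×I by ΔT×ℓ×i×D×X1):
  L: [ 0  1  0  1  0]
  Θ: [ 1  0  0  0  1]
  I: [ 0  0  1  0  3]
Row reduction gives pivot columns ΔT,ℓ,i; rank = 3
Repeat: ΔT,ℓ,i; free: D,X1
RREF:
  r0: [   1    0    0    0    1]
  r1: [   0    1    0    1    0]
  r2: [   0    0    1    0    3]
Fix exponent of D at 1, X1 at 0; solve each RREF row for its pivot's exponent:
  r0: exp(ΔT) + (0)·1 = 0 ⇒ exp(ΔT) = 0
  r1: exp(ℓ) + (1)·1 = 0 ⇒ exp(ℓ) = -1
  r2: exp(i) + (0)·1 = 0 ⇒ exp(i) = 0
Π_1 = ℓ^-1 · D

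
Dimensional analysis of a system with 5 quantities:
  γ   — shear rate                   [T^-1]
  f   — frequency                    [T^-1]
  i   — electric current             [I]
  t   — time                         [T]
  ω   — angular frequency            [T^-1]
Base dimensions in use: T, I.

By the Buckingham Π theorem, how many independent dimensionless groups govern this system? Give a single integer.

3

Write exponents as rows T,I / cols γ,f,i,t,ω:
  T: [-1 -1  0  1 -1]
  I: [ 0  0  1  0  0]
Row reduction gives pivot columns γ,i; rank = 2
5 vars − rank 2 = 3 Π groups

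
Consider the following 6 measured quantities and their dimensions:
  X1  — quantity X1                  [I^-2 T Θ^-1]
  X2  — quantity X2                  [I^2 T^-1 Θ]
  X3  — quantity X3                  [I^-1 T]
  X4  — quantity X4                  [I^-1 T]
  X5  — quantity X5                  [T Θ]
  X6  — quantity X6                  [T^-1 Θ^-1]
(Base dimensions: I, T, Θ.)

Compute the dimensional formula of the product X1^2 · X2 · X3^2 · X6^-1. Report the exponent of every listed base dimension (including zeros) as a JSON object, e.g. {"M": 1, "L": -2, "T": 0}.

{"I": -4, "T": 4, "Θ": 0}

Dimensional matrix (I×T×Θ by X1×X2×X3×X4×X5×X6):
  I: [-2  2 -1 -1  0  0]
  T: [ 1 -1  1  1  1 -1]
  Θ: [-1  1  0  0  1 -1]
  [I]: (2)·-2+(1)·2+(2)·-1+(-1)·0 = -4
  [T]: (2)·1+(1)·-1+(2)·1+(-1)·-1 = 4
  [Θ]: (2)·-1+(1)·1+(2)·0+(-1)·-1 = 0
⇒ I^-4 T^4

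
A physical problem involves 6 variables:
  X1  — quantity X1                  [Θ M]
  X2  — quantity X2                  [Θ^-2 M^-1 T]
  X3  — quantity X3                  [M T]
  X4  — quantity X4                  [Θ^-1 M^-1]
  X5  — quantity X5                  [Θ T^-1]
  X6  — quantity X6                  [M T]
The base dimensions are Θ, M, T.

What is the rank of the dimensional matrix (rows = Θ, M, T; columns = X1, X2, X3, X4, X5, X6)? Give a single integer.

2

Exponent matrix [Θ,M,T] × [X1,X2,X3,X4,X5,X6]:
  Θ: [ 1 -2  0 -1  1  0]
  M: [ 1 -1  1 -1  0  1]
  T: [ 0  1  1  0 -1  1]
RREF → pivots at {X1,X2} ⇒ r = 2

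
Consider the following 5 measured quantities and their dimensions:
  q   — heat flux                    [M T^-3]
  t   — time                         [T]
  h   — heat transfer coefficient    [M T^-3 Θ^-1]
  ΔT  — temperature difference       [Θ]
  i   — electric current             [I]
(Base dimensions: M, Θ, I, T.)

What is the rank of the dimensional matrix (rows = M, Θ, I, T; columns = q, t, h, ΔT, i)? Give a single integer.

4

Exponent matrix [M,Θ,I,T] × [q,t,h,ΔT,i]:
  M: [ 1  0  1  0  0]
  Θ: [ 0  0 -1  1  0]
  I: [ 0  0  0  0  1]
  T: [-3  1 -3  0  0]
RREF → pivots at {q,t,h,i} ⇒ r = 4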